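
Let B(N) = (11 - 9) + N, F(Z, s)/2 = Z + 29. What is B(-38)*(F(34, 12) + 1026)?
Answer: -41472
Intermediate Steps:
F(Z, s) = 58 + 2*Z (F(Z, s) = 2*(Z + 29) = 2*(29 + Z) = 58 + 2*Z)
B(N) = 2 + N
B(-38)*(F(34, 12) + 1026) = (2 - 38)*((58 + 2*34) + 1026) = -36*((58 + 68) + 1026) = -36*(126 + 1026) = -36*1152 = -41472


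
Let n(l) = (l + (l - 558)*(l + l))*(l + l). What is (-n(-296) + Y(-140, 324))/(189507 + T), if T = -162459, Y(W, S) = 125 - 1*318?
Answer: 299120831/27048 ≈ 11059.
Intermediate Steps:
Y(W, S) = -193 (Y(W, S) = 125 - 318 = -193)
n(l) = 2*l*(l + 2*l*(-558 + l)) (n(l) = (l + (-558 + l)*(2*l))*(2*l) = (l + 2*l*(-558 + l))*(2*l) = 2*l*(l + 2*l*(-558 + l)))
(-n(-296) + Y(-140, 324))/(189507 + T) = (-(-296)²*(-2230 + 4*(-296)) - 193)/(189507 - 162459) = (-87616*(-2230 - 1184) - 193)/27048 = (-87616*(-3414) - 193)*(1/27048) = (-1*(-299121024) - 193)*(1/27048) = (299121024 - 193)*(1/27048) = 299120831*(1/27048) = 299120831/27048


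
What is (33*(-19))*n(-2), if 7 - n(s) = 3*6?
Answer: 6897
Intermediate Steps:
n(s) = -11 (n(s) = 7 - 3*6 = 7 - 1*18 = 7 - 18 = -11)
(33*(-19))*n(-2) = (33*(-19))*(-11) = -627*(-11) = 6897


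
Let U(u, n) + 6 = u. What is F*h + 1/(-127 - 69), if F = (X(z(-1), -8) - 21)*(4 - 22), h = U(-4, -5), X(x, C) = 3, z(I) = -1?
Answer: -635041/196 ≈ -3240.0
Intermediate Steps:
U(u, n) = -6 + u
h = -10 (h = -6 - 4 = -10)
F = 324 (F = (3 - 21)*(4 - 22) = -18*(-18) = 324)
F*h + 1/(-127 - 69) = 324*(-10) + 1/(-127 - 69) = -3240 + 1/(-196) = -3240 - 1/196 = -635041/196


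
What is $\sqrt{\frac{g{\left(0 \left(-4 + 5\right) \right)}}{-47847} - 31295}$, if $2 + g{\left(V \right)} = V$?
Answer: $\frac{i \sqrt{71644751528961}}{47847} \approx 176.9 i$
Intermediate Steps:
$g{\left(V \right)} = -2 + V$
$\sqrt{\frac{g{\left(0 \left(-4 + 5\right) \right)}}{-47847} - 31295} = \sqrt{\frac{-2 + 0 \left(-4 + 5\right)}{-47847} - 31295} = \sqrt{\left(-2 + 0 \cdot 1\right) \left(- \frac{1}{47847}\right) - 31295} = \sqrt{\left(-2 + 0\right) \left(- \frac{1}{47847}\right) - 31295} = \sqrt{\left(-2\right) \left(- \frac{1}{47847}\right) - 31295} = \sqrt{\frac{2}{47847} - 31295} = \sqrt{- \frac{1497371863}{47847}} = \frac{i \sqrt{71644751528961}}{47847}$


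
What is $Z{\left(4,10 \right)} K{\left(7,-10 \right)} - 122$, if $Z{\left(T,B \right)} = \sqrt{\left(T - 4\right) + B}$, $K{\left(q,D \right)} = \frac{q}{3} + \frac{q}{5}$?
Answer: $-122 + \frac{56 \sqrt{10}}{15} \approx -110.19$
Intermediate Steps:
$K{\left(q,D \right)} = \frac{8 q}{15}$ ($K{\left(q,D \right)} = q \frac{1}{3} + q \frac{1}{5} = \frac{q}{3} + \frac{q}{5} = \frac{8 q}{15}$)
$Z{\left(T,B \right)} = \sqrt{-4 + B + T}$ ($Z{\left(T,B \right)} = \sqrt{\left(T - 4\right) + B} = \sqrt{\left(-4 + T\right) + B} = \sqrt{-4 + B + T}$)
$Z{\left(4,10 \right)} K{\left(7,-10 \right)} - 122 = \sqrt{-4 + 10 + 4} \cdot \frac{8}{15} \cdot 7 - 122 = \sqrt{10} \cdot \frac{56}{15} - 122 = \frac{56 \sqrt{10}}{15} - 122 = -122 + \frac{56 \sqrt{10}}{15}$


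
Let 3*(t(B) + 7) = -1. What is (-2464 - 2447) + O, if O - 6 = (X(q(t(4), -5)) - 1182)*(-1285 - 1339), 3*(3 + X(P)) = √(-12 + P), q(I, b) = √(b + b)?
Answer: 3104535 - 2624*√(-12 + I*√10)/3 ≈ 3.1041e+6 - 3055.7*I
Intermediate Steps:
t(B) = -22/3 (t(B) = -7 + (⅓)*(-1) = -7 - ⅓ = -22/3)
q(I, b) = √2*√b (q(I, b) = √(2*b) = √2*√b)
X(P) = -3 + √(-12 + P)/3
O = 3109446 - 2624*√(-12 + I*√10)/3 (O = 6 + ((-3 + √(-12 + √2*√(-5))/3) - 1182)*(-1285 - 1339) = 6 + ((-3 + √(-12 + √2*(I*√5))/3) - 1182)*(-2624) = 6 + ((-3 + √(-12 + I*√10)/3) - 1182)*(-2624) = 6 + (-1185 + √(-12 + I*√10)/3)*(-2624) = 6 + (3109440 - 2624*√(-12 + I*√10)/3) = 3109446 - 2624*√(-12 + I*√10)/3 ≈ 3.1091e+6 - 3055.7*I)
(-2464 - 2447) + O = (-2464 - 2447) + (3109446 - 2624*√(-12 + I*√10)/3) = -4911 + (3109446 - 2624*√(-12 + I*√10)/3) = 3104535 - 2624*√(-12 + I*√10)/3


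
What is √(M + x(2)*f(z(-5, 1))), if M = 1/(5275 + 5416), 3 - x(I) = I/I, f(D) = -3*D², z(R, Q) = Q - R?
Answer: I*√24688245205/10691 ≈ 14.697*I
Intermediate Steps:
x(I) = 2 (x(I) = 3 - I/I = 3 - 1*1 = 3 - 1 = 2)
M = 1/10691 ≈ 9.3537e-5
√(M + x(2)*f(z(-5, 1))) = √(1/10691 + 2*(-3*(1 - 1*(-5))²)) = √(1/10691 + 2*(-3*(1 + 5)²)) = √(1/10691 + 2*(-3*6²)) = √(1/10691 + 2*(-3*36)) = √(1/10691 + 2*(-108)) = √(1/10691 - 216) = √(-2309255/10691) = I*√24688245205/10691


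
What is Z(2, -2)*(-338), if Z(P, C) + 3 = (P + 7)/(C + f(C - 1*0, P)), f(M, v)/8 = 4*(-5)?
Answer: 9295/9 ≈ 1032.8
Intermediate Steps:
f(M, v) = -160 (f(M, v) = 8*(4*(-5)) = 8*(-20) = -160)
Z(P, C) = -3 + (7 + P)/(-160 + C) (Z(P, C) = -3 + (P + 7)/(C - 160) = -3 + (7 + P)/(-160 + C))
Z(2, -2)*(-338) = ((487 + 2 - 3*(-2))/(-160 - 2))*(-338) = ((487 + 2 + 6)/(-162))*(-338) = -1/162*495*(-338) = -55/18*(-338) = 9295/9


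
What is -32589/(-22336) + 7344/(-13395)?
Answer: 90831357/99730240 ≈ 0.91077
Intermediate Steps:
-32589/(-22336) + 7344/(-13395) = -32589*(-1/22336) + 7344*(-1/13395) = 32589/22336 - 2448/4465 = 90831357/99730240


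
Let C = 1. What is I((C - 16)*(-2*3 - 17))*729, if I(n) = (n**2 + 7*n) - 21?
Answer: 88514451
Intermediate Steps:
I(n) = -21 + n**2 + 7*n
I((C - 16)*(-2*3 - 17))*729 = (-21 + ((1 - 16)*(-2*3 - 17))**2 + 7*((1 - 16)*(-2*3 - 17)))*729 = (-21 + (-15*(-6 - 17))**2 + 7*(-15*(-6 - 17)))*729 = (-21 + (-15*(-23))**2 + 7*(-15*(-23)))*729 = (-21 + 345**2 + 7*345)*729 = (-21 + 119025 + 2415)*729 = 121419*729 = 88514451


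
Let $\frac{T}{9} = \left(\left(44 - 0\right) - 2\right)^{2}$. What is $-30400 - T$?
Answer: $-46276$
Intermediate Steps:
$T = 15876$ ($T = 9 \left(\left(44 - 0\right) - 2\right)^{2} = 9 \left(\left(44 + 0\right) - 2\right)^{2} = 9 \left(44 - 2\right)^{2} = 9 \cdot 42^{2} = 9 \cdot 1764 = 15876$)
$-30400 - T = -30400 - 15876 = -46276$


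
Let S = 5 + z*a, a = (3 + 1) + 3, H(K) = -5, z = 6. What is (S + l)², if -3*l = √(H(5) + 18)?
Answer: (141 - √13)²/9 ≈ 2097.5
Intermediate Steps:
a = 7 (a = 4 + 3 = 7)
l = -√13/3 (l = -√(-5 + 18)/3 = -√13/3 ≈ -1.2019)
S = 47 (S = 5 + 6*7 = 5 + 42 = 47)
(S + l)² = (47 - √13/3)²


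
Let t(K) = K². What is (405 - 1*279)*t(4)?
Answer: 2016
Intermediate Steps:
(405 - 1*279)*t(4) = (405 - 1*279)*4² = (405 - 279)*16 = 126*16 = 2016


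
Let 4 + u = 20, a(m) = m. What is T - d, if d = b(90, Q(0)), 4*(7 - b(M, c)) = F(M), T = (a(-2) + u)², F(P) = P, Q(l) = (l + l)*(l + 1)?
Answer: 423/2 ≈ 211.50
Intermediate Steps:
Q(l) = 2*l*(1 + l) (Q(l) = (2*l)*(1 + l) = 2*l*(1 + l))
u = 16 (u = -4 + 20 = 16)
T = 196 (T = (-2 + 16)² = 14² = 196)
b(M, c) = 7 - M/4
d = -31/2 (d = 7 - ¼*90 = 7 - 45/2 = -31/2 ≈ -15.500)
T - d = 196 - 1*(-31/2) = 196 + 31/2 = 423/2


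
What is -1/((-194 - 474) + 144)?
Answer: 1/524 ≈ 0.0019084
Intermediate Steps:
-1/((-194 - 474) + 144) = -1/(-668 + 144) = -1/(-524) = -1*(-1/524) = 1/524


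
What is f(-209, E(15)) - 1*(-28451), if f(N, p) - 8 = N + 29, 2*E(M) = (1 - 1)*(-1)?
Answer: 28279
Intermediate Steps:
E(M) = 0 (E(M) = ((1 - 1)*(-1))/2 = (0*(-1))/2 = (1/2)*0 = 0)
f(N, p) = 37 + N (f(N, p) = 8 + (N + 29) = 8 + (29 + N) = 37 + N)
f(-209, E(15)) - 1*(-28451) = (37 - 209) - 1*(-28451) = -172 + 28451 = 28279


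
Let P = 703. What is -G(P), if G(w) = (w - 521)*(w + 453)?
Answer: -210392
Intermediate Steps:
G(w) = (-521 + w)*(453 + w)
-G(P) = -(-236013 + 703**2 - 68*703) = -(-236013 + 494209 - 47804) = -1*210392 = -210392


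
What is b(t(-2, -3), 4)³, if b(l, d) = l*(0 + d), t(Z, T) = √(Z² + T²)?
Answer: 832*√13 ≈ 2999.8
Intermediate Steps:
t(Z, T) = √(T² + Z²)
b(l, d) = d*l (b(l, d) = l*d = d*l)
b(t(-2, -3), 4)³ = (4*√((-3)² + (-2)²))³ = (4*√(9 + 4))³ = (4*√13)³ = 832*√13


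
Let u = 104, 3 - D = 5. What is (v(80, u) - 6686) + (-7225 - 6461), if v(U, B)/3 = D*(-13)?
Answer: -20294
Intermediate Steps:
D = -2 (D = 3 - 1*5 = 3 - 5 = -2)
v(U, B) = 78 (v(U, B) = 3*(-2*(-13)) = 3*26 = 78)
(v(80, u) - 6686) + (-7225 - 6461) = (78 - 6686) + (-7225 - 6461) = -6608 - 13686 = -20294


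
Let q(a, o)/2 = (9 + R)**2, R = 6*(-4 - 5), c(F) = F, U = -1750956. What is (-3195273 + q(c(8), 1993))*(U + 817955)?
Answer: 2977414250223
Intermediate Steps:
R = -54 (R = 6*(-9) = -54)
q(a, o) = 4050 (q(a, o) = 2*(9 - 54)**2 = 2*(-45)**2 = 2*2025 = 4050)
(-3195273 + q(c(8), 1993))*(U + 817955) = (-3195273 + 4050)*(-1750956 + 817955) = -3191223*(-933001) = 2977414250223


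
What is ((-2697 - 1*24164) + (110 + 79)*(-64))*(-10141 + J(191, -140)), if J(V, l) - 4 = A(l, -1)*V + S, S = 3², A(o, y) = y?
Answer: 401997283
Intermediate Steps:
S = 9
J(V, l) = 13 - V (J(V, l) = 4 + (-V + 9) = 4 + (9 - V) = 13 - V)
((-2697 - 1*24164) + (110 + 79)*(-64))*(-10141 + J(191, -140)) = ((-2697 - 1*24164) + (110 + 79)*(-64))*(-10141 + (13 - 1*191)) = ((-2697 - 24164) + 189*(-64))*(-10141 + (13 - 191)) = (-26861 - 12096)*(-10141 - 178) = -38957*(-10319) = 401997283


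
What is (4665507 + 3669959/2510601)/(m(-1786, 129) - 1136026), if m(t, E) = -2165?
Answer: -11713230209666/2857543462791 ≈ -4.0991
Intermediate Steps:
(4665507 + 3669959/2510601)/(m(-1786, 129) - 1136026) = (4665507 + 3669959/2510601)/(-2165 - 1136026) = (4665507 + 3669959*(1/2510601))/(-1138191) = (4665507 + 3669959/2510601)*(-1/1138191) = (11713230209666/2510601)*(-1/1138191) = -11713230209666/2857543462791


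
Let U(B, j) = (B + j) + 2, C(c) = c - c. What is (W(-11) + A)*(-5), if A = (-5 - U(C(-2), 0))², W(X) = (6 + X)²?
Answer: -370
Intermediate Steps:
C(c) = 0
U(B, j) = 2 + B + j
A = 49 (A = (-5 - (2 + 0 + 0))² = (-5 - 1*2)² = (-5 - 2)² = (-7)² = 49)
(W(-11) + A)*(-5) = ((6 - 11)² + 49)*(-5) = ((-5)² + 49)*(-5) = (25 + 49)*(-5) = 74*(-5) = -370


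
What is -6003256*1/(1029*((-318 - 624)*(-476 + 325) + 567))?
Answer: -857608/20992923 ≈ -0.040852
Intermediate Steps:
-6003256*1/(1029*((-318 - 624)*(-476 + 325) + 567)) = -6003256*1/(1029*(-942*(-151) + 567)) = -6003256*1/(1029*(142242 + 567)) = -6003256/(142809*1029) = -6003256/146950461 = -6003256*1/146950461 = -857608/20992923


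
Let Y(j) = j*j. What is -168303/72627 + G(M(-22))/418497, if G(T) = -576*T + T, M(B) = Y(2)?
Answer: -23533780897/10131393873 ≈ -2.3229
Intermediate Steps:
Y(j) = j²
M(B) = 4 (M(B) = 2² = 4)
G(T) = -575*T
-168303/72627 + G(M(-22))/418497 = -168303/72627 - 575*4/418497 = -168303*1/72627 - 2300*1/418497 = -56101/24209 - 2300/418497 = -23533780897/10131393873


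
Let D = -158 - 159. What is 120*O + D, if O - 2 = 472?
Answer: 56563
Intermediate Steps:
O = 474 (O = 2 + 472 = 474)
D = -317
120*O + D = 120*474 - 317 = 56880 - 317 = 56563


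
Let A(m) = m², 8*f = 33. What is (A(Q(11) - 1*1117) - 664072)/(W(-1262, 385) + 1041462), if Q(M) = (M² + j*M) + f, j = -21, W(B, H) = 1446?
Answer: 53206481/66746112 ≈ 0.79715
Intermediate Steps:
f = 33/8 (f = (⅛)*33 = 33/8 ≈ 4.1250)
Q(M) = 33/8 + M² - 21*M (Q(M) = (M² - 21*M) + 33/8 = 33/8 + M² - 21*M)
(A(Q(11) - 1*1117) - 664072)/(W(-1262, 385) + 1041462) = (((33/8 + 11² - 21*11) - 1*1117)² - 664072)/(1446 + 1041462) = (((33/8 + 121 - 231) - 1117)² - 664072)/1042908 = ((-847/8 - 1117)² - 664072)*(1/1042908) = ((-9783/8)² - 664072)*(1/1042908) = (95707089/64 - 664072)*(1/1042908) = (53206481/64)*(1/1042908) = 53206481/66746112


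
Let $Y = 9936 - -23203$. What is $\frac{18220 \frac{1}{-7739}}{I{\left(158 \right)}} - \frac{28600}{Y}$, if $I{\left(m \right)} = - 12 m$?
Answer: $- \frac{104762031455}{121563329754} \approx -0.86179$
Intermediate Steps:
$Y = 33139$ ($Y = 9936 + 23203 = 33139$)
$\frac{18220 \frac{1}{-7739}}{I{\left(158 \right)}} - \frac{28600}{Y} = \frac{18220 \frac{1}{-7739}}{\left(-12\right) 158} - \frac{28600}{33139} = \frac{18220 \left(- \frac{1}{7739}\right)}{-1896} - \frac{28600}{33139} = \left(- \frac{18220}{7739}\right) \left(- \frac{1}{1896}\right) - \frac{28600}{33139} = \frac{4555}{3668286} - \frac{28600}{33139} = - \frac{104762031455}{121563329754}$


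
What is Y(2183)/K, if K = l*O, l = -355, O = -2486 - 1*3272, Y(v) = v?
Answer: 2183/2044090 ≈ 0.0010680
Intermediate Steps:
O = -5758 (O = -2486 - 3272 = -5758)
K = 2044090 (K = -355*(-5758) = 2044090)
Y(2183)/K = 2183/2044090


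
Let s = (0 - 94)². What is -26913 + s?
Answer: -18077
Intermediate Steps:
s = 8836 (s = (-94)² = 8836)
-26913 + s = -26913 + 8836 = -18077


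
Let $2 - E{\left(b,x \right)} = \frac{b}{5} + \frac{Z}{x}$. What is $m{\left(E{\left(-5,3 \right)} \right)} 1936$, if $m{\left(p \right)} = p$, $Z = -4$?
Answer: $\frac{25168}{3} \approx 8389.3$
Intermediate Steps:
$E{\left(b,x \right)} = 2 + \frac{4}{x} - \frac{b}{5}$ ($E{\left(b,x \right)} = 2 - \left(\frac{b}{5} - \frac{4}{x}\right) = 2 - \left(- \frac{4}{x} + \frac{b}{5}\right) = 2 + \frac{4}{x} - \frac{b}{5}$)
$m{\left(E{\left(-5,3 \right)} \right)} 1936 = \left(2 + \frac{4}{3} - -1\right) 1936 = \left(2 + 4 \cdot \frac{1}{3} + 1\right) 1936 = \left(2 + \frac{4}{3} + 1\right) 1936 = \frac{13}{3} \cdot 1936 = \frac{25168}{3}$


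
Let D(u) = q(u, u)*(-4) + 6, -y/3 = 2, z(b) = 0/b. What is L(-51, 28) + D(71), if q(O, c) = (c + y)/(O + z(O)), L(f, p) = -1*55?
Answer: -3739/71 ≈ -52.662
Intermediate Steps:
L(f, p) = -55
z(b) = 0
y = -6 (y = -3*2 = -6)
q(O, c) = (-6 + c)/O (q(O, c) = (c - 6)/(O + 0) = (-6 + c)/O)
D(u) = 6 - 4*(-6 + u)/u (D(u) = ((-6 + u)/u)*(-4) + 6 = -4*(-6 + u)/u + 6 = 6 - 4*(-6 + u)/u)
L(-51, 28) + D(71) = -55 + (2 + 24/71) = -55 + 166/71 = -3739/71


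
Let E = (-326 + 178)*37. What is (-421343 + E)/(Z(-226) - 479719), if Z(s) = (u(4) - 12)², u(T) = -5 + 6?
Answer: 142273/159866 ≈ 0.88995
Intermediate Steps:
u(T) = 1
E = -5476 (E = -148*37 = -5476)
Z(s) = 121 (Z(s) = (1 - 12)² = (-11)² = 121)
(-421343 + E)/(Z(-226) - 479719) = (-421343 - 5476)/(121 - 479719) = -426819/(-479598) = -426819*(-1/479598) = 142273/159866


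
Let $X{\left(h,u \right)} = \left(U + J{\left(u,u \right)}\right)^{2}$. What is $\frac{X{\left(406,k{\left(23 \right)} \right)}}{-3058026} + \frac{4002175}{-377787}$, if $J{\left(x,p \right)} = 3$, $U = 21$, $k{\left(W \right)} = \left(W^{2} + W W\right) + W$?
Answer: $- \frac{2039828801977}{192547078077} \approx -10.594$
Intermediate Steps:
$k{\left(W \right)} = W + 2 W^{2}$ ($k{\left(W \right)} = \left(W^{2} + W^{2}\right) + W = 2 W^{2} + W = W + 2 W^{2}$)
$X{\left(h,u \right)} = 576$ ($X{\left(h,u \right)} = \left(21 + 3\right)^{2} = 24^{2} = 576$)
$\frac{X{\left(406,k{\left(23 \right)} \right)}}{-3058026} + \frac{4002175}{-377787} = \frac{576}{-3058026} + \frac{4002175}{-377787} = 576 \left(- \frac{1}{3058026}\right) + 4002175 \left(- \frac{1}{377787}\right) = - \frac{96}{509671} - \frac{4002175}{377787} = - \frac{2039828801977}{192547078077}$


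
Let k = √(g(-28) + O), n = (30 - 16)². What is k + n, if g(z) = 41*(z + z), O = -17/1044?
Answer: 196 + I*√69514189/174 ≈ 196.0 + 47.917*I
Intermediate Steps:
n = 196 (n = 14² = 196)
O = -17/1044 (O = -17*1/1044 = -17/1044 ≈ -0.016284)
g(z) = 82*z (g(z) = 41*(2*z) = 82*z)
k = I*√69514189/174 (k = √(82*(-28) - 17/1044) = √(-2296 - 17/1044) = √(-2397041/1044) = I*√69514189/174 ≈ 47.917*I)
k + n = I*√69514189/174 + 196 = 196 + I*√69514189/174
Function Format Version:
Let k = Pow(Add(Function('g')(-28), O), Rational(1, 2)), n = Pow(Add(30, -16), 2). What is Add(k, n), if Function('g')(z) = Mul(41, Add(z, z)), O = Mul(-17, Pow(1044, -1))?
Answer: Add(196, Mul(Rational(1, 174), I, Pow(69514189, Rational(1, 2)))) ≈ Add(196.00, Mul(47.917, I))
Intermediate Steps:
n = 196 (n = Pow(14, 2) = 196)
O = Rational(-17, 1044) (O = Mul(-17, Rational(1, 1044)) = Rational(-17, 1044) ≈ -0.016284)
Function('g')(z) = Mul(82, z) (Function('g')(z) = Mul(41, Mul(2, z)) = Mul(82, z))
k = Mul(Rational(1, 174), I, Pow(69514189, Rational(1, 2))) (k = Pow(Add(Mul(82, -28), Rational(-17, 1044)), Rational(1, 2)) = Pow(Add(-2296, Rational(-17, 1044)), Rational(1, 2)) = Pow(Rational(-2397041, 1044), Rational(1, 2)) = Mul(Rational(1, 174), I, Pow(69514189, Rational(1, 2))) ≈ Mul(47.917, I))
Add(k, n) = Add(Mul(Rational(1, 174), I, Pow(69514189, Rational(1, 2))), 196) = Add(196, Mul(Rational(1, 174), I, Pow(69514189, Rational(1, 2))))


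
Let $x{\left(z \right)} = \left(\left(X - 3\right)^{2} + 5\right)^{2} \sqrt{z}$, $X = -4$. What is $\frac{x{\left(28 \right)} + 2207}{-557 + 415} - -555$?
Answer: $\frac{76603}{142} - \frac{2916 \sqrt{7}}{71} \approx 430.8$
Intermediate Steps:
$x{\left(z \right)} = 2916 \sqrt{z}$ ($x{\left(z \right)} = \left(\left(-4 - 3\right)^{2} + 5\right)^{2} \sqrt{z} = \left(\left(-7\right)^{2} + 5\right)^{2} \sqrt{z} = \left(49 + 5\right)^{2} \sqrt{z} = 54^{2} \sqrt{z} = 2916 \sqrt{z}$)
$\frac{x{\left(28 \right)} + 2207}{-557 + 415} - -555 = \frac{2916 \sqrt{28} + 2207}{-557 + 415} - -555 = \frac{2916 \cdot 2 \sqrt{7} + 2207}{-142} + 555 = \left(5832 \sqrt{7} + 2207\right) \left(- \frac{1}{142}\right) + 555 = \left(2207 + 5832 \sqrt{7}\right) \left(- \frac{1}{142}\right) + 555 = \left(- \frac{2207}{142} - \frac{2916 \sqrt{7}}{71}\right) + 555 = \frac{76603}{142} - \frac{2916 \sqrt{7}}{71}$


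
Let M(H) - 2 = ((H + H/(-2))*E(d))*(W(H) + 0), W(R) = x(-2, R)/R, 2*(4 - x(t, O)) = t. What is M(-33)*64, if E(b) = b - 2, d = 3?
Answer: 288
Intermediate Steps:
x(t, O) = 4 - t/2
E(b) = -2 + b
W(R) = 5/R (W(R) = (4 - ½*(-2))/R = (4 + 1)/R = 5/R)
M(H) = 9/2 (M(H) = 2 + ((H + H/(-2))*(-2 + 3))*(5/H + 0) = 2 + ((H + H*(-½))*1)*(5/H) = 2 + ((H - H/2)*1)*(5/H) = 2 + ((H/2)*1)*(5/H) = 2 + (H/2)*(5/H) = 2 + 5/2 = 9/2)
M(-33)*64 = (9/2)*64 = 288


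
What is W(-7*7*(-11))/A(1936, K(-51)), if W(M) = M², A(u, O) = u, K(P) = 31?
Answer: 2401/16 ≈ 150.06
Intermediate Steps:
W(-7*7*(-11))/A(1936, K(-51)) = (-7*7*(-11))²/1936 = (-49*(-11))²*(1/1936) = 539²*(1/1936) = 290521*(1/1936) = 2401/16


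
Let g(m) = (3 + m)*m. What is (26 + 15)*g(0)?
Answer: 0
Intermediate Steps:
g(m) = m*(3 + m)
(26 + 15)*g(0) = (26 + 15)*(0*(3 + 0)) = 41*(0*3) = 41*0 = 0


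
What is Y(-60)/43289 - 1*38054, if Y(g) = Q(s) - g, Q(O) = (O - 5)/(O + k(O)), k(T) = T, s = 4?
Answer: -13178556369/346312 ≈ -38054.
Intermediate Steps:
Q(O) = (-5 + O)/(2*O) (Q(O) = (O - 5)/(O + O) = (-5 + O)/((2*O)) = (-5 + O)*(1/(2*O)) = (-5 + O)/(2*O))
Y(g) = -⅛ - g (Y(g) = (½)*(-5 + 4)/4 - g = (½)*(¼)*(-1) - g = -⅛ - g)
Y(-60)/43289 - 1*38054 = (-⅛ - 1*(-60))/43289 - 1*38054 = (-⅛ + 60)*(1/43289) - 38054 = (479/8)*(1/43289) - 38054 = 479/346312 - 38054 = -13178556369/346312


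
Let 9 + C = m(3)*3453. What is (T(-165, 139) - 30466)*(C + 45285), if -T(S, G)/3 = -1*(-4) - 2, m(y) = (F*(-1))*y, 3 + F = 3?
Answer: -1379650272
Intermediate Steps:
F = 0 (F = -3 + 3 = 0)
m(y) = 0 (m(y) = (0*(-1))*y = 0*y = 0)
T(S, G) = -6 (T(S, G) = -3*(-1*(-4) - 2) = -3*(4 - 2) = -3*2 = -6)
C = -9 (C = -9 + 0*3453 = -9 + 0 = -9)
(T(-165, 139) - 30466)*(C + 45285) = (-6 - 30466)*(-9 + 45285) = -30472*45276 = -1379650272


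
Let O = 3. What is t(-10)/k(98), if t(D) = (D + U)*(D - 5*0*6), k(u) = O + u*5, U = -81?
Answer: 910/493 ≈ 1.8458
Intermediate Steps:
k(u) = 3 + 5*u (k(u) = 3 + u*5 = 3 + 5*u)
t(D) = D*(-81 + D) (t(D) = (D - 81)*(D - 5*0*6) = (-81 + D)*(D + 0*6) = (-81 + D)*(D + 0) = (-81 + D)*D = D*(-81 + D))
t(-10)/k(98) = (-10*(-81 - 10))/(3 + 5*98) = (-10*(-91))/(3 + 490) = 910/493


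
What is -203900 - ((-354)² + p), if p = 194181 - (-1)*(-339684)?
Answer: -183713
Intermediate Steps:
p = -145503 (p = 194181 - 1*339684 = 194181 - 339684 = -145503)
-203900 - ((-354)² + p) = -203900 - ((-354)² - 145503) = -203900 - (125316 - 145503) = -203900 - 1*(-20187) = -203900 + 20187 = -183713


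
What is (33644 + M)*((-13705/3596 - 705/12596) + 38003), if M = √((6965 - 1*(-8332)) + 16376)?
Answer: 77004446716236/60233 + 2288801769*√31673/60233 ≈ 1.2852e+9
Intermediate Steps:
M = √31673 (M = √((6965 + 8332) + 16376) = √(15297 + 16376) = √31673 ≈ 177.97)
(33644 + M)*((-13705/3596 - 705/12596) + 38003) = (33644 + √31673)*((-13705/3596 - 705/12596) + 38003) = (33644 + √31673)*((-13705*1/3596 - 705*1/12596) + 38003) = (33644 + √31673)*((-13705/3596 - 15/268) + 38003) = (33644 + √31673)*(-232930/60233 + 38003) = (33644 + √31673)*(2288801769/60233) = 77004446716236/60233 + 2288801769*√31673/60233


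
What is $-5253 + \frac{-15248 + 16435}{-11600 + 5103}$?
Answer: $- \frac{34129928}{6497} \approx -5253.2$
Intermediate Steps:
$-5253 + \frac{-15248 + 16435}{-11600 + 5103} = -5253 + \frac{1187}{-6497} = -5253 + 1187 \left(- \frac{1}{6497}\right) = -5253 - \frac{1187}{6497} = - \frac{34129928}{6497}$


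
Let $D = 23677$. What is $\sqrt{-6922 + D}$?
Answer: $\sqrt{16755} \approx 129.44$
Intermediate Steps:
$\sqrt{-6922 + D} = \sqrt{-6922 + 23677} = \sqrt{16755}$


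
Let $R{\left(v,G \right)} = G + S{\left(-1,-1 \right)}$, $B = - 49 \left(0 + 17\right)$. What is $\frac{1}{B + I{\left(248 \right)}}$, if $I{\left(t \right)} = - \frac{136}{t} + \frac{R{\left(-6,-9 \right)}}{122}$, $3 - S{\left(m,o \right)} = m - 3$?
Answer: $- \frac{1891}{1576271} \approx -0.0011997$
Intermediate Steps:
$S{\left(m,o \right)} = 6 - m$ ($S{\left(m,o \right)} = 3 - \left(m - 3\right) = 3 - \left(-3 + m\right) = 6 - m$)
$B = -833$ ($B = \left(-49\right) 17 = -833$)
$R{\left(v,G \right)} = 7 + G$ ($R{\left(v,G \right)} = G + \left(6 - -1\right) = G + \left(6 + 1\right) = G + 7 = 7 + G$)
$I{\left(t \right)} = - \frac{1}{61} - \frac{136}{t}$ ($I{\left(t \right)} = - \frac{136}{t} + \frac{7 - 9}{122} = - \frac{136}{t} - \frac{1}{61} = - \frac{1}{61} - \frac{136}{t}$)
$\frac{1}{B + I{\left(248 \right)}} = \frac{1}{-833 + \frac{-8296 - 248}{61 \cdot 248}} = \frac{1}{-833 + \frac{1}{61} \cdot \frac{1}{248} \left(-8296 - 248\right)} = \frac{1}{-833 + \frac{1}{61} \cdot \frac{1}{248} \left(-8544\right)} = \frac{1}{-833 - \frac{1068}{1891}} = \frac{1}{- \frac{1576271}{1891}} = - \frac{1891}{1576271}$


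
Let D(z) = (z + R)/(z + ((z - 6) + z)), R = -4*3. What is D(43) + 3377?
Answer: 415402/123 ≈ 3377.3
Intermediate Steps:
R = -12
D(z) = (-12 + z)/(-6 + 3*z) (D(z) = (z - 12)/(z + ((z - 6) + z)) = (-12 + z)/(z + ((-6 + z) + z)) = (-12 + z)/(z + (-6 + 2*z)) = (-12 + z)/(-6 + 3*z))
D(43) + 3377 = (-12 + 43)/(3*(-2 + 43)) + 3377 = (⅓)*31/41 + 3377 = (⅓)*(1/41)*31 + 3377 = 31/123 + 3377 = 415402/123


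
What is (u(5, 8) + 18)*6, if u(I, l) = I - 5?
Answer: 108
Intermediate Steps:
u(I, l) = -5 + I
(u(5, 8) + 18)*6 = ((-5 + 5) + 18)*6 = (0 + 18)*6 = 18*6 = 108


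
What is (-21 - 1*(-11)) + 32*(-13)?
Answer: -426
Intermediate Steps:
(-21 - 1*(-11)) + 32*(-13) = (-21 + 11) - 416 = -10 - 416 = -426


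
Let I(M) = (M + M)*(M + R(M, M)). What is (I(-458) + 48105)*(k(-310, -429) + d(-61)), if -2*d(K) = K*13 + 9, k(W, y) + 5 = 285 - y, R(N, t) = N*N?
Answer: -211035486291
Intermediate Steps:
R(N, t) = N**2
k(W, y) = 280 - y (k(W, y) = -5 + (285 - y) = 280 - y)
I(M) = 2*M*(M + M**2) (I(M) = (M + M)*(M + M**2) = (2*M)*(M + M**2) = 2*M*(M + M**2))
d(K) = -9/2 - 13*K/2 (d(K) = -(K*13 + 9)/2 = -(13*K + 9)/2 = -(9 + 13*K)/2 = -9/2 - 13*K/2)
(I(-458) + 48105)*(k(-310, -429) + d(-61)) = (2*(-458)**2*(1 - 458) + 48105)*((280 - 1*(-429)) + (-9/2 - 13/2*(-61))) = (2*209764*(-457) + 48105)*((280 + 429) + (-9/2 + 793/2)) = (-191724296 + 48105)*(709 + 392) = -191676191*1101 = -211035486291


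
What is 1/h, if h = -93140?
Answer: -1/93140 ≈ -1.0737e-5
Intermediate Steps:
1/h = 1/(-93140) = -1/93140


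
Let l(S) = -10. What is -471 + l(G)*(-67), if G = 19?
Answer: 199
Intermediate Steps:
-471 + l(G)*(-67) = -471 - 10*(-67) = -471 + 670 = 199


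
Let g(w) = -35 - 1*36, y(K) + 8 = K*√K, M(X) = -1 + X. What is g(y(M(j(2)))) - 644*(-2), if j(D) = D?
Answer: 1217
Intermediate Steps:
y(K) = -8 + K^(3/2) (y(K) = -8 + K*√K = -8 + K^(3/2))
g(w) = -71 (g(w) = -35 - 36 = -71)
g(y(M(j(2)))) - 644*(-2) = -71 - 644*(-2) = -71 - 1*(-1288) = -71 + 1288 = 1217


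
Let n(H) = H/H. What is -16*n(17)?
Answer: -16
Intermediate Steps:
n(H) = 1
-16*n(17) = -16*1 = -16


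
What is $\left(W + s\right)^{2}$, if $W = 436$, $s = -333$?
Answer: $10609$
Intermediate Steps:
$\left(W + s\right)^{2} = \left(436 - 333\right)^{2} = 103^{2} = 10609$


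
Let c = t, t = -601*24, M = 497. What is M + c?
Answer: -13927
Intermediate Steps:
t = -14424
c = -14424
M + c = 497 - 14424 = -13927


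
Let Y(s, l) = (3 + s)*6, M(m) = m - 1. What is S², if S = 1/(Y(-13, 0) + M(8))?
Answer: 1/2809 ≈ 0.00035600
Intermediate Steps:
M(m) = -1 + m
Y(s, l) = 18 + 6*s
S = -1/53 (S = 1/((18 + 6*(-13)) + (-1 + 8)) = 1/((18 - 78) + 7) = 1/(-60 + 7) = 1/(-53) = -1/53 ≈ -0.018868)
S² = (-1/53)² = 1/2809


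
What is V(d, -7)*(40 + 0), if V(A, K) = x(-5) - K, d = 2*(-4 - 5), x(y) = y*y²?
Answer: -4720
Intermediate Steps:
x(y) = y³
d = -18 (d = 2*(-9) = -18)
V(A, K) = -125 - K (V(A, K) = (-5)³ - K = -125 - K)
V(d, -7)*(40 + 0) = (-125 - 1*(-7))*(40 + 0) = (-125 + 7)*40 = -118*40 = -4720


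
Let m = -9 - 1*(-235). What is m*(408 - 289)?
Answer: 26894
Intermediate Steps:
m = 226 (m = -9 + 235 = 226)
m*(408 - 289) = 226*(408 - 289) = 226*119 = 26894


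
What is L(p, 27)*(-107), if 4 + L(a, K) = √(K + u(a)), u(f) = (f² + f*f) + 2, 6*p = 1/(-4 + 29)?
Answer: 428 - 107*√652502/150 ≈ -148.21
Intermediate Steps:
p = 1/150 (p = 1/(6*(-4 + 29)) = (⅙)/25 = (⅙)*(1/25) = 1/150 ≈ 0.0066667)
u(f) = 2 + 2*f² (u(f) = (f² + f²) + 2 = 2*f² + 2 = 2 + 2*f²)
L(a, K) = -4 + √(2 + K + 2*a²) (L(a, K) = -4 + √(K + (2 + 2*a²)) = -4 + √(2 + K + 2*a²))
L(p, 27)*(-107) = (-4 + √(2 + 27 + 2*(1/150)²))*(-107) = (-4 + √(2 + 27 + 2*(1/22500)))*(-107) = (-4 + √(2 + 27 + 1/11250))*(-107) = (-4 + √(326251/11250))*(-107) = (-4 + √652502/150)*(-107) = 428 - 107*√652502/150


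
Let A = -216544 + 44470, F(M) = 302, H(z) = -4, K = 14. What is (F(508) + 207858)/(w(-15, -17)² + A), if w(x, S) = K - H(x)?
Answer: -20816/17175 ≈ -1.2120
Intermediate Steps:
w(x, S) = 18 (w(x, S) = 14 - 1*(-4) = 14 + 4 = 18)
A = -172074
(F(508) + 207858)/(w(-15, -17)² + A) = (302 + 207858)/(18² - 172074) = 208160/(324 - 172074) = 208160/(-171750) = 208160*(-1/171750) = -20816/17175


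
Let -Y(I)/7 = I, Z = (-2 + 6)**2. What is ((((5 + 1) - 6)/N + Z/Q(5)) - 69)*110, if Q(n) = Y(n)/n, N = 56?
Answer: -54890/7 ≈ -7841.4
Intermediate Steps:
Z = 16 (Z = 4**2 = 16)
Y(I) = -7*I
Q(n) = -7 (Q(n) = (-7*n)/n = -7)
((((5 + 1) - 6)/N + Z/Q(5)) - 69)*110 = ((((5 + 1) - 6)/56 + 16/(-7)) - 69)*110 = (((6 - 6)*(1/56) + 16*(-1/7)) - 69)*110 = ((0*(1/56) - 16/7) - 69)*110 = ((0 - 16/7) - 69)*110 = (-16/7 - 69)*110 = -499/7*110 = -54890/7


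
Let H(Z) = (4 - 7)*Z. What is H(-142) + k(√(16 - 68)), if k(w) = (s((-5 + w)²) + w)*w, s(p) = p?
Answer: 894 - 54*I*√13 ≈ 894.0 - 194.7*I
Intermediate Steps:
k(w) = w*(w + (-5 + w)²) (k(w) = ((-5 + w)² + w)*w = (w + (-5 + w)²)*w = w*(w + (-5 + w)²))
H(Z) = -3*Z
H(-142) + k(√(16 - 68)) = -3*(-142) + √(16 - 68)*(√(16 - 68) + (-5 + √(16 - 68))²) = 426 + √(-52)*(√(-52) + (-5 + √(-52))²) = 426 + (2*I*√13)*(2*I*√13 + (-5 + 2*I*√13)²) = 426 + (2*I*√13)*((-5 + 2*I*√13)² + 2*I*√13) = 426 + 2*I*√13*((-5 + 2*I*√13)² + 2*I*√13)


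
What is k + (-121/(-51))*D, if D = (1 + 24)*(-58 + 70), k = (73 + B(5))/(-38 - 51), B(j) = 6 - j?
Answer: 1075642/1513 ≈ 710.93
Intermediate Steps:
k = -74/89 (k = (73 + (6 - 1*5))/(-38 - 51) = (73 + (6 - 5))/(-89) = (73 + 1)*(-1/89) = 74*(-1/89) = -74/89 ≈ -0.83146)
D = 300 (D = 25*12 = 300)
k + (-121/(-51))*D = -74/89 - 121/(-51)*300 = -74/89 - 121*(-1/51)*300 = -74/89 + (121/51)*300 = -74/89 + 12100/17 = 1075642/1513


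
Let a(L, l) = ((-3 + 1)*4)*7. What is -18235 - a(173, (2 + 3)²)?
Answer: -18179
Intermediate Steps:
a(L, l) = -56 (a(L, l) = -2*4*7 = -8*7 = -56)
-18235 - a(173, (2 + 3)²) = -18235 - 1*(-56) = -18235 + 56 = -18179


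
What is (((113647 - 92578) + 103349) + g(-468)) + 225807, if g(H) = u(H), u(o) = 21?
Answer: 350246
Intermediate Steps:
g(H) = 21
(((113647 - 92578) + 103349) + g(-468)) + 225807 = (((113647 - 92578) + 103349) + 21) + 225807 = ((21069 + 103349) + 21) + 225807 = (124418 + 21) + 225807 = 124439 + 225807 = 350246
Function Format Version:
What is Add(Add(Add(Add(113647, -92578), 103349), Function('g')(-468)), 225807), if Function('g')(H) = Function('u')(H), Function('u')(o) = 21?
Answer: 350246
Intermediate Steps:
Function('g')(H) = 21
Add(Add(Add(Add(113647, -92578), 103349), Function('g')(-468)), 225807) = Add(Add(Add(Add(113647, -92578), 103349), 21), 225807) = Add(Add(Add(21069, 103349), 21), 225807) = Add(Add(124418, 21), 225807) = Add(124439, 225807) = 350246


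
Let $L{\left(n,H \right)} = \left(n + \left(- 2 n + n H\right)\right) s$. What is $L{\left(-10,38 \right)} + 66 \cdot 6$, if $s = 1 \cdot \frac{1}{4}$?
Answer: $\frac{607}{2} \approx 303.5$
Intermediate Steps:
$s = \frac{1}{4}$ ($s = 1 \cdot \frac{1}{4} = \frac{1}{4} \approx 0.25$)
$L{\left(n,H \right)} = - \frac{n}{4} + \frac{H n}{4}$ ($L{\left(n,H \right)} = \left(n + \left(- 2 n + n H\right)\right) \frac{1}{4} = \left(n + \left(- 2 n + H n\right)\right) \frac{1}{4} = \left(- n + H n\right) \frac{1}{4} = - \frac{n}{4} + \frac{H n}{4}$)
$L{\left(-10,38 \right)} + 66 \cdot 6 = \frac{1}{4} \left(-10\right) \left(-1 + 38\right) + 66 \cdot 6 = \frac{1}{4} \left(-10\right) 37 + 396 = - \frac{185}{2} + 396 = \frac{607}{2}$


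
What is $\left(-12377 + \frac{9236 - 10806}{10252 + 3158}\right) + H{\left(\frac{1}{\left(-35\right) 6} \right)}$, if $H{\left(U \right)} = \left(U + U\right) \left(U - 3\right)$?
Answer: $- \frac{13554768427}{1095150} \approx -12377.0$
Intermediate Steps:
$H{\left(U \right)} = 2 U \left(-3 + U\right)$
$\left(-12377 + \frac{9236 - 10806}{10252 + 3158}\right) + H{\left(\frac{1}{\left(-35\right) 6} \right)} = \left(-12377 + \frac{9236 - 10806}{10252 + 3158}\right) + \frac{2 \left(-3 + \frac{1}{\left(-35\right) 6}\right)}{\left(-35\right) 6} = \left(-12377 - \frac{1570}{13410}\right) + \frac{2 \left(-3 + \frac{1}{-210}\right)}{-210} = \left(-12377 - \frac{157}{1341}\right) + 2 \left(- \frac{1}{210}\right) \left(-3 - \frac{1}{210}\right) = \left(-12377 - \frac{157}{1341}\right) + 2 \left(- \frac{1}{210}\right) \left(- \frac{631}{210}\right) = - \frac{16597714}{1341} + \frac{631}{22050} = - \frac{13554768427}{1095150}$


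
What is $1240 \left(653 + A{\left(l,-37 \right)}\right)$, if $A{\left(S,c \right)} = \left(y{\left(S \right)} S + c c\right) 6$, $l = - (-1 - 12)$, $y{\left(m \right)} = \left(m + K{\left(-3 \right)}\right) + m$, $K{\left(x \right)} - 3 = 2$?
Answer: $13993400$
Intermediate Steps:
$K{\left(x \right)} = 5$ ($K{\left(x \right)} = 3 + 2 = 5$)
$y{\left(m \right)} = 5 + 2 m$ ($y{\left(m \right)} = \left(m + 5\right) + m = \left(5 + m\right) + m = 5 + 2 m$)
$l = 13$ ($l = - (-1 - 12) = \left(-1\right) \left(-13\right) = 13$)
$A{\left(S,c \right)} = 6 c^{2} + 6 S \left(5 + 2 S\right)$ ($A{\left(S,c \right)} = \left(\left(5 + 2 S\right) S + c c\right) 6 = \left(S \left(5 + 2 S\right) + c^{2}\right) 6 = \left(c^{2} + S \left(5 + 2 S\right)\right) 6 = 6 c^{2} + 6 S \left(5 + 2 S\right)$)
$1240 \left(653 + A{\left(l,-37 \right)}\right) = 1240 \left(653 + \left(6 \left(-37\right)^{2} + 6 \cdot 13 \left(5 + 2 \cdot 13\right)\right)\right) = 1240 \left(653 + \left(6 \cdot 1369 + 6 \cdot 13 \left(5 + 26\right)\right)\right) = 1240 \left(653 + \left(8214 + 6 \cdot 13 \cdot 31\right)\right) = 1240 \left(653 + \left(8214 + 2418\right)\right) = 1240 \left(653 + 10632\right) = 1240 \cdot 11285 = 13993400$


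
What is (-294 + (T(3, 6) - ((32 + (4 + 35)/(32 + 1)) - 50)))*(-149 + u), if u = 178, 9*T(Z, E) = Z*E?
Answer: -87783/11 ≈ -7980.3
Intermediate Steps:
T(Z, E) = E*Z/9 (T(Z, E) = (Z*E)/9 = (E*Z)/9 = E*Z/9)
(-294 + (T(3, 6) - ((32 + (4 + 35)/(32 + 1)) - 50)))*(-149 + u) = (-294 + ((1/9)*6*3 - ((32 + (4 + 35)/(32 + 1)) - 50)))*(-149 + 178) = (-294 + (2 - ((32 + 39/33) - 50)))*29 = (-294 + (2 - ((32 + 39*(1/33)) - 50)))*29 = (-294 + (2 - ((32 + 13/11) - 50)))*29 = (-294 + (2 - (365/11 - 50)))*29 = (-294 + (2 - 1*(-185/11)))*29 = (-294 + (2 + 185/11))*29 = (-294 + 207/11)*29 = -3027/11*29 = -87783/11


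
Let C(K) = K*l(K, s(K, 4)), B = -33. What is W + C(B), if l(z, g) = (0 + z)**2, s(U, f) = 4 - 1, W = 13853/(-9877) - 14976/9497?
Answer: -481605320878/13400267 ≈ -35940.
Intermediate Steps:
W = -39925699/13400267 (W = 13853*(-1/9877) - 14976*1/9497 = -1979/1411 - 14976/9497 = -39925699/13400267 ≈ -2.9795)
s(U, f) = 3
l(z, g) = z**2
C(K) = K**3 (C(K) = K*K**2 = K**3)
W + C(B) = -39925699/13400267 + (-33)**3 = -39925699/13400267 - 35937 = -481605320878/13400267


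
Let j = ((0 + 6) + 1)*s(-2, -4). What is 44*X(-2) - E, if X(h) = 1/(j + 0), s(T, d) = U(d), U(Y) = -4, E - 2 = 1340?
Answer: -9405/7 ≈ -1343.6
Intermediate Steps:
E = 1342 (E = 2 + 1340 = 1342)
s(T, d) = -4
j = -28 (j = ((0 + 6) + 1)*(-4) = (6 + 1)*(-4) = 7*(-4) = -28)
X(h) = -1/28 (X(h) = 1/(-28 + 0) = 1/(-28) = -1/28)
44*X(-2) - E = 44*(-1/28) - 1*1342 = -11/7 - 1342 = -9405/7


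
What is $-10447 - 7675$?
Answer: $-18122$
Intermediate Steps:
$-10447 - 7675 = -18122$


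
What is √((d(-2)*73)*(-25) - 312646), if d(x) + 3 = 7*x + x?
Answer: I*√277971 ≈ 527.23*I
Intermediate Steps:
d(x) = -3 + 8*x (d(x) = -3 + (7*x + x) = -3 + 8*x)
√((d(-2)*73)*(-25) - 312646) = √(((-3 + 8*(-2))*73)*(-25) - 312646) = √(((-3 - 16)*73)*(-25) - 312646) = √(-19*73*(-25) - 312646) = √(-1387*(-25) - 312646) = √(34675 - 312646) = √(-277971) = I*√277971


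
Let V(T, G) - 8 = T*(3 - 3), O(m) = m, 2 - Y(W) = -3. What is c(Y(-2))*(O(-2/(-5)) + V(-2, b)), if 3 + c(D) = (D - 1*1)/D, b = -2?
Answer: -462/25 ≈ -18.480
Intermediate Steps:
Y(W) = 5 (Y(W) = 2 - 1*(-3) = 2 + 3 = 5)
V(T, G) = 8 (V(T, G) = 8 + T*(3 - 3) = 8 + T*0 = 8 + 0 = 8)
c(D) = -3 + (-1 + D)/D (c(D) = -3 + (D - 1*1)/D = -3 + (D - 1)/D = -3 + (-1 + D)/D)
c(Y(-2))*(O(-2/(-5)) + V(-2, b)) = (-2 - 1/5)*(-2/(-5) + 8) = (-2 - 1*⅕)*(-2*(-⅕) + 8) = (-2 - ⅕)*(⅖ + 8) = -11/5*42/5 = -462/25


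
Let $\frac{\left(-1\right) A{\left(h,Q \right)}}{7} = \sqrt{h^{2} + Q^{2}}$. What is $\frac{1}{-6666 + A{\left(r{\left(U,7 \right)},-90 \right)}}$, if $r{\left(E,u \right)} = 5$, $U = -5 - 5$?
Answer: $- \frac{6666}{44037431} + \frac{175 \sqrt{13}}{44037431} \approx -0.00013704$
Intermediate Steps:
$U = -10$
$A{\left(h,Q \right)} = - 7 \sqrt{Q^{2} + h^{2}}$ ($A{\left(h,Q \right)} = - 7 \sqrt{h^{2} + Q^{2}} = - 7 \sqrt{Q^{2} + h^{2}}$)
$\frac{1}{-6666 + A{\left(r{\left(U,7 \right)},-90 \right)}} = \frac{1}{-6666 - 7 \sqrt{\left(-90\right)^{2} + 5^{2}}} = \frac{1}{-6666 - 7 \sqrt{8100 + 25}} = \frac{1}{-6666 - 7 \sqrt{8125}} = \frac{1}{-6666 - 7 \cdot 25 \sqrt{13}} = \frac{1}{-6666 - 175 \sqrt{13}}$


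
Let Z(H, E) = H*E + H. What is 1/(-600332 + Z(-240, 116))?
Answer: -1/628412 ≈ -1.5913e-6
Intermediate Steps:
Z(H, E) = H + E*H (Z(H, E) = E*H + H = H + E*H)
1/(-600332 + Z(-240, 116)) = 1/(-600332 - 240*(1 + 116)) = 1/(-600332 - 240*117) = 1/(-600332 - 28080) = 1/(-628412) = -1/628412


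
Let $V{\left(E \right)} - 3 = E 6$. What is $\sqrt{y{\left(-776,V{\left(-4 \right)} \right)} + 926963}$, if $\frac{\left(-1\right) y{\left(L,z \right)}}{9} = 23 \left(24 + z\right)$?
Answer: $\sqrt{926342} \approx 962.47$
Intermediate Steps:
$V{\left(E \right)} = 3 + 6 E$ ($V{\left(E \right)} = 3 + E 6 = 3 + 6 E$)
$y{\left(L,z \right)} = -4968 - 207 z$ ($y{\left(L,z \right)} = - 9 \cdot 23 \left(24 + z\right) = - 9 \left(552 + 23 z\right) = -4968 - 207 z$)
$\sqrt{y{\left(-776,V{\left(-4 \right)} \right)} + 926963} = \sqrt{\left(-4968 - 207 \left(3 + 6 \left(-4\right)\right)\right) + 926963} = \sqrt{\left(-4968 - 207 \left(3 - 24\right)\right) + 926963} = \sqrt{\left(-4968 - -4347\right) + 926963} = \sqrt{\left(-4968 + 4347\right) + 926963} = \sqrt{-621 + 926963} = \sqrt{926342}$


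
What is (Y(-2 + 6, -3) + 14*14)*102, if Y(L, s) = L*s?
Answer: 18768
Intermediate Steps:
(Y(-2 + 6, -3) + 14*14)*102 = ((-2 + 6)*(-3) + 14*14)*102 = (4*(-3) + 196)*102 = (-12 + 196)*102 = 184*102 = 18768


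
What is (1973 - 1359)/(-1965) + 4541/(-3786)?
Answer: -1249741/826610 ≈ -1.5119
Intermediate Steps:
(1973 - 1359)/(-1965) + 4541/(-3786) = 614*(-1/1965) + 4541*(-1/3786) = -614/1965 - 4541/3786 = -1249741/826610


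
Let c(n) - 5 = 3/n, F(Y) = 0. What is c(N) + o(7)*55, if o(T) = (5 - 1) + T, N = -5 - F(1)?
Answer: 3047/5 ≈ 609.40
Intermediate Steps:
N = -5 (N = -5 - 1*0 = -5 + 0 = -5)
o(T) = 4 + T
c(n) = 5 + 3/n
c(N) + o(7)*55 = (5 + 3/(-5)) + (4 + 7)*55 = (5 + 3*(-1/5)) + 11*55 = (5 - 3/5) + 605 = 22/5 + 605 = 3047/5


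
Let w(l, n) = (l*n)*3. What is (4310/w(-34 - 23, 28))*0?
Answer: 0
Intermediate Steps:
w(l, n) = 3*l*n
(4310/w(-34 - 23, 28))*0 = (4310/((3*(-34 - 23)*28)))*0 = (4310/((3*(-57)*28)))*0 = (4310/(-4788))*0 = (4310*(-1/4788))*0 = -2155/2394*0 = 0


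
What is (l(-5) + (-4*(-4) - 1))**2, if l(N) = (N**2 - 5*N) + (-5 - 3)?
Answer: 3249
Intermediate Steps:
l(N) = -8 + N**2 - 5*N (l(N) = (N**2 - 5*N) - 8 = -8 + N**2 - 5*N)
(l(-5) + (-4*(-4) - 1))**2 = ((-8 + (-5)**2 - 5*(-5)) + (-4*(-4) - 1))**2 = ((-8 + 25 + 25) + (16 - 1))**2 = (42 + 15)**2 = 57**2 = 3249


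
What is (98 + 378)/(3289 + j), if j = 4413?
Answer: 238/3851 ≈ 0.061802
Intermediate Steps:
(98 + 378)/(3289 + j) = (98 + 378)/(3289 + 4413) = 476/7702 = 476*(1/7702) = 238/3851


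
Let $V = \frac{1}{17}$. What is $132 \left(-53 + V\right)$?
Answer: $- \frac{118800}{17} \approx -6988.2$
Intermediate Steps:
$V = \frac{1}{17} \approx 0.058824$
$132 \left(-53 + V\right) = 132 \left(-53 + \frac{1}{17}\right) = 132 \left(- \frac{900}{17}\right) = - \frac{118800}{17}$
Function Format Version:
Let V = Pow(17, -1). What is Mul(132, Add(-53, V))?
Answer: Rational(-118800, 17) ≈ -6988.2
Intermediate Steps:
V = Rational(1, 17) ≈ 0.058824
Mul(132, Add(-53, V)) = Mul(132, Add(-53, Rational(1, 17))) = Mul(132, Rational(-900, 17)) = Rational(-118800, 17)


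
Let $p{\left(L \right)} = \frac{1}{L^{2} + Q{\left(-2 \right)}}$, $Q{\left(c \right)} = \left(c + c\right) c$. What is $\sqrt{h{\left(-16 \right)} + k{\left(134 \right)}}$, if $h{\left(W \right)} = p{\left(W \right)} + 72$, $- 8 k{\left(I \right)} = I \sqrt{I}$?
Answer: $\frac{\sqrt{1254594 - 291852 \sqrt{134}}}{132} \approx 11.04 i$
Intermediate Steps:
$k{\left(I \right)} = - \frac{I^{\frac{3}{2}}}{8}$ ($k{\left(I \right)} = - \frac{I \sqrt{I}}{8} = - \frac{I^{\frac{3}{2}}}{8}$)
$Q{\left(c \right)} = 2 c^{2}$ ($Q{\left(c \right)} = 2 c c = 2 c^{2}$)
$p{\left(L \right)} = \frac{1}{8 + L^{2}}$ ($p{\left(L \right)} = \frac{1}{L^{2} + 2 \left(-2\right)^{2}} = \frac{1}{L^{2} + 2 \cdot 4} = \frac{1}{L^{2} + 8} = \frac{1}{8 + L^{2}}$)
$h{\left(W \right)} = 72 + \frac{1}{8 + W^{2}}$ ($h{\left(W \right)} = \frac{1}{8 + W^{2}} + 72 = 72 + \frac{1}{8 + W^{2}}$)
$\sqrt{h{\left(-16 \right)} + k{\left(134 \right)}} = \sqrt{\frac{577 + 72 \left(-16\right)^{2}}{8 + \left(-16\right)^{2}} - \frac{134^{\frac{3}{2}}}{8}} = \sqrt{\frac{577 + 72 \cdot 256}{8 + 256} - \frac{134 \sqrt{134}}{8}} = \sqrt{\frac{577 + 18432}{264} - \frac{67 \sqrt{134}}{4}} = \sqrt{\frac{1}{264} \cdot 19009 - \frac{67 \sqrt{134}}{4}} = \sqrt{\frac{19009}{264} - \frac{67 \sqrt{134}}{4}}$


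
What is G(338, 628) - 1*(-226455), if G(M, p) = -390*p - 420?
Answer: -18885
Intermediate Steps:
G(M, p) = -420 - 390*p
G(338, 628) - 1*(-226455) = (-420 - 390*628) - 1*(-226455) = (-420 - 244920) + 226455 = -245340 + 226455 = -18885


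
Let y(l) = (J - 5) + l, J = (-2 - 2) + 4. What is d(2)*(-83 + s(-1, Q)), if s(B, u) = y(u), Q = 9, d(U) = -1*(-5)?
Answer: -395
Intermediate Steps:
J = 0 (J = -4 + 4 = 0)
d(U) = 5
y(l) = -5 + l (y(l) = (0 - 5) + l = -5 + l)
s(B, u) = -5 + u
d(2)*(-83 + s(-1, Q)) = 5*(-83 + (-5 + 9)) = 5*(-83 + 4) = 5*(-79) = -395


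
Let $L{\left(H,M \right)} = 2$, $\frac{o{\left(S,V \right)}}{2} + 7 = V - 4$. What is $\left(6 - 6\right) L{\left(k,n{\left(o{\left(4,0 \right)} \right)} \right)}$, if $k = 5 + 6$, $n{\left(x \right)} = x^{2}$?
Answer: $0$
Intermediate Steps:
$o{\left(S,V \right)} = -22 + 2 V$ ($o{\left(S,V \right)} = -14 + 2 \left(V - 4\right) = -14 + 2 \left(-4 + V\right) = -14 + \left(-8 + 2 V\right) = -22 + 2 V$)
$k = 11$
$\left(6 - 6\right) L{\left(k,n{\left(o{\left(4,0 \right)} \right)} \right)} = \left(6 - 6\right) 2 = 0 \cdot 2 = 0$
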